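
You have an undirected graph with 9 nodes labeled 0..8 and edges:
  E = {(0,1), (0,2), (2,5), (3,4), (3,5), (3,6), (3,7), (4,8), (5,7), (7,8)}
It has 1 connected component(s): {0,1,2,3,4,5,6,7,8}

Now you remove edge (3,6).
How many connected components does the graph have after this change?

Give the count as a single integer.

Initial component count: 1
Remove (3,6): it was a bridge. Count increases: 1 -> 2.
  After removal, components: {0,1,2,3,4,5,7,8} {6}
New component count: 2

Answer: 2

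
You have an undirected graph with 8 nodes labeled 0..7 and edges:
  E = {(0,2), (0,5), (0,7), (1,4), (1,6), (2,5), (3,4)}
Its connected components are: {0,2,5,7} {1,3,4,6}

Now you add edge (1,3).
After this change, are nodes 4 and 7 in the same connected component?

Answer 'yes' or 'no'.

Answer: no

Derivation:
Initial components: {0,2,5,7} {1,3,4,6}
Adding edge (1,3): both already in same component {1,3,4,6}. No change.
New components: {0,2,5,7} {1,3,4,6}
Are 4 and 7 in the same component? no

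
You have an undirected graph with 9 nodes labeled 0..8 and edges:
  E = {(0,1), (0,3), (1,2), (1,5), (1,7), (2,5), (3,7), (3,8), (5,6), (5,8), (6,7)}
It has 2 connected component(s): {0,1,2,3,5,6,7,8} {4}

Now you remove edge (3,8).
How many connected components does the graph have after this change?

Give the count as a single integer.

Initial component count: 2
Remove (3,8): not a bridge. Count unchanged: 2.
  After removal, components: {0,1,2,3,5,6,7,8} {4}
New component count: 2

Answer: 2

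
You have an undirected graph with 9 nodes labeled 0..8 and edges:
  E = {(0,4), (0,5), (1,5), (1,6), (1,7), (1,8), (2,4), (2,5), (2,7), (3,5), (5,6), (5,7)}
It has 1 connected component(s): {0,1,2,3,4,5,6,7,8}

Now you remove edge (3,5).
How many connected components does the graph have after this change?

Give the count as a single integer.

Initial component count: 1
Remove (3,5): it was a bridge. Count increases: 1 -> 2.
  After removal, components: {0,1,2,4,5,6,7,8} {3}
New component count: 2

Answer: 2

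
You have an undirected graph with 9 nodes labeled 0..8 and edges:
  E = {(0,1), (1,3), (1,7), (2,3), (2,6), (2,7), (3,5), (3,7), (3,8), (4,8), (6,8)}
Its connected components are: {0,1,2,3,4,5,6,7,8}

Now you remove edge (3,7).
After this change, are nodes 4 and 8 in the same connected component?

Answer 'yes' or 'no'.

Initial components: {0,1,2,3,4,5,6,7,8}
Removing edge (3,7): not a bridge — component count unchanged at 1.
New components: {0,1,2,3,4,5,6,7,8}
Are 4 and 8 in the same component? yes

Answer: yes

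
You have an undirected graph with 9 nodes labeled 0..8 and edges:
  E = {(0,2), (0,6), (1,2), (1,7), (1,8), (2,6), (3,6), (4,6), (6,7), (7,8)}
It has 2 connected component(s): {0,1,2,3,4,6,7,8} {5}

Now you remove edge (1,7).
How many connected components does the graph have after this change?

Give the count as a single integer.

Answer: 2

Derivation:
Initial component count: 2
Remove (1,7): not a bridge. Count unchanged: 2.
  After removal, components: {0,1,2,3,4,6,7,8} {5}
New component count: 2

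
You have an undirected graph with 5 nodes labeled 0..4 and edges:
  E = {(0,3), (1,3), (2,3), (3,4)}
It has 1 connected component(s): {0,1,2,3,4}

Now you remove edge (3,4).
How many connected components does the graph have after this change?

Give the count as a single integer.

Answer: 2

Derivation:
Initial component count: 1
Remove (3,4): it was a bridge. Count increases: 1 -> 2.
  After removal, components: {0,1,2,3} {4}
New component count: 2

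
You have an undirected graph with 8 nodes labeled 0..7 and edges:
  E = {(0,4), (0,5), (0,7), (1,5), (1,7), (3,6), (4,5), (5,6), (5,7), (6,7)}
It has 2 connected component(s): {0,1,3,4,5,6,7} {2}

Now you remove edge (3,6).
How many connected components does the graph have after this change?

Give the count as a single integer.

Answer: 3

Derivation:
Initial component count: 2
Remove (3,6): it was a bridge. Count increases: 2 -> 3.
  After removal, components: {0,1,4,5,6,7} {2} {3}
New component count: 3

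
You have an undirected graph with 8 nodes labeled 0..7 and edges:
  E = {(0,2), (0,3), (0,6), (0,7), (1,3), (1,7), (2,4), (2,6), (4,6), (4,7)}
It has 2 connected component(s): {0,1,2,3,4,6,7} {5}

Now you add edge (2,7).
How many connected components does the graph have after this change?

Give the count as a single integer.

Answer: 2

Derivation:
Initial component count: 2
Add (2,7): endpoints already in same component. Count unchanged: 2.
New component count: 2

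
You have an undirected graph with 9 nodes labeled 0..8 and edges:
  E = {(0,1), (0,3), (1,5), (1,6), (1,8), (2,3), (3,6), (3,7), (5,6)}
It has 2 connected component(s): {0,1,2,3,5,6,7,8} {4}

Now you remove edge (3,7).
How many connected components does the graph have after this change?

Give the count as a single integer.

Answer: 3

Derivation:
Initial component count: 2
Remove (3,7): it was a bridge. Count increases: 2 -> 3.
  After removal, components: {0,1,2,3,5,6,8} {4} {7}
New component count: 3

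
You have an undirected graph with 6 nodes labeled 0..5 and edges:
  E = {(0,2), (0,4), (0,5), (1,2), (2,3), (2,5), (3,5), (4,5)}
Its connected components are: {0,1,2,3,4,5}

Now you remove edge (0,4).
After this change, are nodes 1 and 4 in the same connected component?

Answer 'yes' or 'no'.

Answer: yes

Derivation:
Initial components: {0,1,2,3,4,5}
Removing edge (0,4): not a bridge — component count unchanged at 1.
New components: {0,1,2,3,4,5}
Are 1 and 4 in the same component? yes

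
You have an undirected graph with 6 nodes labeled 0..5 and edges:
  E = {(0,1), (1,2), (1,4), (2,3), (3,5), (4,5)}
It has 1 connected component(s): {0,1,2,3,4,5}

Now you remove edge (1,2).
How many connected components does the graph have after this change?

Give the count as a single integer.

Initial component count: 1
Remove (1,2): not a bridge. Count unchanged: 1.
  After removal, components: {0,1,2,3,4,5}
New component count: 1

Answer: 1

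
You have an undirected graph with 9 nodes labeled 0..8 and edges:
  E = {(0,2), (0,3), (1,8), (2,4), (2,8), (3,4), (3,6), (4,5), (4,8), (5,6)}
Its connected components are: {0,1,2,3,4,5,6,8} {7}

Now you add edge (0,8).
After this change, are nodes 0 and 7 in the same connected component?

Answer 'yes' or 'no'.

Initial components: {0,1,2,3,4,5,6,8} {7}
Adding edge (0,8): both already in same component {0,1,2,3,4,5,6,8}. No change.
New components: {0,1,2,3,4,5,6,8} {7}
Are 0 and 7 in the same component? no

Answer: no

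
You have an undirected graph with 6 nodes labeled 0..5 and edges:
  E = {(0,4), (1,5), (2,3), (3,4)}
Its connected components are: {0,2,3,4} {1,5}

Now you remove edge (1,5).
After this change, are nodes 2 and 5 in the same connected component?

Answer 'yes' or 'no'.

Initial components: {0,2,3,4} {1,5}
Removing edge (1,5): it was a bridge — component count 2 -> 3.
New components: {0,2,3,4} {1} {5}
Are 2 and 5 in the same component? no

Answer: no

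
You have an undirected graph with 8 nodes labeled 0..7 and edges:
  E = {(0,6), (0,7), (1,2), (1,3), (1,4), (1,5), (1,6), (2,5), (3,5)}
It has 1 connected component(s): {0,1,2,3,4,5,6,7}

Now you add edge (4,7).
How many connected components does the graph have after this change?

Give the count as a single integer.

Answer: 1

Derivation:
Initial component count: 1
Add (4,7): endpoints already in same component. Count unchanged: 1.
New component count: 1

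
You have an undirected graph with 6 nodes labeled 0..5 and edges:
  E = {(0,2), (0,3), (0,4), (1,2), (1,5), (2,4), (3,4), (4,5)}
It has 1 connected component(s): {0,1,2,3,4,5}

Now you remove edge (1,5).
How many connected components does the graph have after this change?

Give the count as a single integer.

Answer: 1

Derivation:
Initial component count: 1
Remove (1,5): not a bridge. Count unchanged: 1.
  After removal, components: {0,1,2,3,4,5}
New component count: 1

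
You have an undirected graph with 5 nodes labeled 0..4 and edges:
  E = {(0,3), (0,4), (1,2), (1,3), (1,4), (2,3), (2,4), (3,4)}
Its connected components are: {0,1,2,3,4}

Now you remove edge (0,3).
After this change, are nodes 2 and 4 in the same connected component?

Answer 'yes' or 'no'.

Initial components: {0,1,2,3,4}
Removing edge (0,3): not a bridge — component count unchanged at 1.
New components: {0,1,2,3,4}
Are 2 and 4 in the same component? yes

Answer: yes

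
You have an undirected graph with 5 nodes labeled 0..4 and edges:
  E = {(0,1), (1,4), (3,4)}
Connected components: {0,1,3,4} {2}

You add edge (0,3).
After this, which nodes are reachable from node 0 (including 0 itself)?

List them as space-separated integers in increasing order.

Before: nodes reachable from 0: {0,1,3,4}
Adding (0,3): both endpoints already in same component. Reachability from 0 unchanged.
After: nodes reachable from 0: {0,1,3,4}

Answer: 0 1 3 4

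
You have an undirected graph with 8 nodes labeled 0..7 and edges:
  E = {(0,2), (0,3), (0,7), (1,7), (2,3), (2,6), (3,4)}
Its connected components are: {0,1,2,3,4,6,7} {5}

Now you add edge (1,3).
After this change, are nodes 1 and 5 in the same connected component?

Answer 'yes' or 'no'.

Initial components: {0,1,2,3,4,6,7} {5}
Adding edge (1,3): both already in same component {0,1,2,3,4,6,7}. No change.
New components: {0,1,2,3,4,6,7} {5}
Are 1 and 5 in the same component? no

Answer: no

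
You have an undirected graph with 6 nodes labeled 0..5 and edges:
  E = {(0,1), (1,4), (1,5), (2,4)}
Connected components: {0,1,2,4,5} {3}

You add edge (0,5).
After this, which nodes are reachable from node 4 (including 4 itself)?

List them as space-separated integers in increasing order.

Answer: 0 1 2 4 5

Derivation:
Before: nodes reachable from 4: {0,1,2,4,5}
Adding (0,5): both endpoints already in same component. Reachability from 4 unchanged.
After: nodes reachable from 4: {0,1,2,4,5}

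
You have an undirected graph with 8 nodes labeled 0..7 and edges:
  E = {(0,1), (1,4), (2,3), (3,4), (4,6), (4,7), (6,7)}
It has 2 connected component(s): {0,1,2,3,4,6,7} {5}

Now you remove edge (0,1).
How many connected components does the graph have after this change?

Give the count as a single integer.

Answer: 3

Derivation:
Initial component count: 2
Remove (0,1): it was a bridge. Count increases: 2 -> 3.
  After removal, components: {0} {1,2,3,4,6,7} {5}
New component count: 3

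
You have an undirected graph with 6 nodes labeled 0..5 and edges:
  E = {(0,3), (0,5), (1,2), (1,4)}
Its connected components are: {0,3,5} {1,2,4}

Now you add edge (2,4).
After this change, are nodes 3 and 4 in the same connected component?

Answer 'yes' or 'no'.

Initial components: {0,3,5} {1,2,4}
Adding edge (2,4): both already in same component {1,2,4}. No change.
New components: {0,3,5} {1,2,4}
Are 3 and 4 in the same component? no

Answer: no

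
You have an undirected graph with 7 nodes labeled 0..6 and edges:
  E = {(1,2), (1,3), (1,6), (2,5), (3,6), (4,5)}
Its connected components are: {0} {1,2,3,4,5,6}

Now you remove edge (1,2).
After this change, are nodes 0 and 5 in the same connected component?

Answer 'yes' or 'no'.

Initial components: {0} {1,2,3,4,5,6}
Removing edge (1,2): it was a bridge — component count 2 -> 3.
New components: {0} {1,3,6} {2,4,5}
Are 0 and 5 in the same component? no

Answer: no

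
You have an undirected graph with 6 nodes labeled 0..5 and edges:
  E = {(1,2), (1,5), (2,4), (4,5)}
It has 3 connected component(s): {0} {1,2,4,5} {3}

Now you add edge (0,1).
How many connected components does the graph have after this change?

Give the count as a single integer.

Answer: 2

Derivation:
Initial component count: 3
Add (0,1): merges two components. Count decreases: 3 -> 2.
New component count: 2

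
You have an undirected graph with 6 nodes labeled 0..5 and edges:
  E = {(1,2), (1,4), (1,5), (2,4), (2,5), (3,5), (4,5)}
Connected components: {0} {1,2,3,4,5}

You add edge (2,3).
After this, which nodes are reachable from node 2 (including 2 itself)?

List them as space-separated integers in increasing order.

Answer: 1 2 3 4 5

Derivation:
Before: nodes reachable from 2: {1,2,3,4,5}
Adding (2,3): both endpoints already in same component. Reachability from 2 unchanged.
After: nodes reachable from 2: {1,2,3,4,5}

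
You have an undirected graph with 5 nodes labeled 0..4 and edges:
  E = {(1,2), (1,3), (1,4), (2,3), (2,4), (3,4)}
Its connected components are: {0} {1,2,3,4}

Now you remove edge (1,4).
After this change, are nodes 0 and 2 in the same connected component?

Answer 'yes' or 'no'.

Initial components: {0} {1,2,3,4}
Removing edge (1,4): not a bridge — component count unchanged at 2.
New components: {0} {1,2,3,4}
Are 0 and 2 in the same component? no

Answer: no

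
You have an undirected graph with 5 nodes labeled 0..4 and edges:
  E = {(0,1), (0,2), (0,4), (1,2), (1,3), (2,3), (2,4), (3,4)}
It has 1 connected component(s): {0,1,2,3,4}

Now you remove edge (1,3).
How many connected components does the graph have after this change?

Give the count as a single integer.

Initial component count: 1
Remove (1,3): not a bridge. Count unchanged: 1.
  After removal, components: {0,1,2,3,4}
New component count: 1

Answer: 1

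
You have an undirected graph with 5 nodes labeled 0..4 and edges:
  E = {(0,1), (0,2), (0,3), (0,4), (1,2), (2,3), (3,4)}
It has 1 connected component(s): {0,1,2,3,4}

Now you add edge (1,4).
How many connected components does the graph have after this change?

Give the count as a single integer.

Initial component count: 1
Add (1,4): endpoints already in same component. Count unchanged: 1.
New component count: 1

Answer: 1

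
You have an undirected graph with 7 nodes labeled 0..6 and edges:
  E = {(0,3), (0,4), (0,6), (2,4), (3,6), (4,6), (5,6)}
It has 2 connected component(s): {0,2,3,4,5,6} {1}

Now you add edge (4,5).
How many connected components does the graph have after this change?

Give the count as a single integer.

Initial component count: 2
Add (4,5): endpoints already in same component. Count unchanged: 2.
New component count: 2

Answer: 2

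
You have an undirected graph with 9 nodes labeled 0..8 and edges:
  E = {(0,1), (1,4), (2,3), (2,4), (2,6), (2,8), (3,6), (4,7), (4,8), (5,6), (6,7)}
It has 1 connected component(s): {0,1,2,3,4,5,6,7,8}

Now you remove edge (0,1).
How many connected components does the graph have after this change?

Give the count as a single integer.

Initial component count: 1
Remove (0,1): it was a bridge. Count increases: 1 -> 2.
  After removal, components: {0} {1,2,3,4,5,6,7,8}
New component count: 2

Answer: 2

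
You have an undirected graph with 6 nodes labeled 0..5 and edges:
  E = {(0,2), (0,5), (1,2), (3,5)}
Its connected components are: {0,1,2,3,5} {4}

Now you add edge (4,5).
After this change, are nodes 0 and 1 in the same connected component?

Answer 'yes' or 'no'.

Initial components: {0,1,2,3,5} {4}
Adding edge (4,5): merges {4} and {0,1,2,3,5}.
New components: {0,1,2,3,4,5}
Are 0 and 1 in the same component? yes

Answer: yes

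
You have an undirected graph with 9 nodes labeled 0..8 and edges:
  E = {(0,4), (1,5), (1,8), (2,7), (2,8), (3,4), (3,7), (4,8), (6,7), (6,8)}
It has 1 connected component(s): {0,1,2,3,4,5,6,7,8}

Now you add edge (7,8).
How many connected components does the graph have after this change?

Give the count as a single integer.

Answer: 1

Derivation:
Initial component count: 1
Add (7,8): endpoints already in same component. Count unchanged: 1.
New component count: 1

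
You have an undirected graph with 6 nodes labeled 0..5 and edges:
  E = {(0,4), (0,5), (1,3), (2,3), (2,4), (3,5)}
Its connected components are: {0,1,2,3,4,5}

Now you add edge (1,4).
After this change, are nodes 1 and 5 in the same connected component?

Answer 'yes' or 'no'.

Answer: yes

Derivation:
Initial components: {0,1,2,3,4,5}
Adding edge (1,4): both already in same component {0,1,2,3,4,5}. No change.
New components: {0,1,2,3,4,5}
Are 1 and 5 in the same component? yes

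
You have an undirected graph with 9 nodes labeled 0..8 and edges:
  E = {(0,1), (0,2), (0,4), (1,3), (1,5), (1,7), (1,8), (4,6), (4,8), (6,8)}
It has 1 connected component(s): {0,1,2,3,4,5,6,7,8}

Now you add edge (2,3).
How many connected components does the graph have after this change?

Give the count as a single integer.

Initial component count: 1
Add (2,3): endpoints already in same component. Count unchanged: 1.
New component count: 1

Answer: 1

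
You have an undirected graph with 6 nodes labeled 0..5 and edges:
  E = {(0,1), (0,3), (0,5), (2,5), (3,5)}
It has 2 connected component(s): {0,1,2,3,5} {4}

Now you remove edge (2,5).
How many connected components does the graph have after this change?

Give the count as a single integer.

Answer: 3

Derivation:
Initial component count: 2
Remove (2,5): it was a bridge. Count increases: 2 -> 3.
  After removal, components: {0,1,3,5} {2} {4}
New component count: 3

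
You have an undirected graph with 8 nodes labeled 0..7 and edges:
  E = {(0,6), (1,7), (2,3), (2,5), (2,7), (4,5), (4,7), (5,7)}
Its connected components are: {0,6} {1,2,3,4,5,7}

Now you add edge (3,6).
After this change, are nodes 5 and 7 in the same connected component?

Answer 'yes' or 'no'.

Initial components: {0,6} {1,2,3,4,5,7}
Adding edge (3,6): merges {1,2,3,4,5,7} and {0,6}.
New components: {0,1,2,3,4,5,6,7}
Are 5 and 7 in the same component? yes

Answer: yes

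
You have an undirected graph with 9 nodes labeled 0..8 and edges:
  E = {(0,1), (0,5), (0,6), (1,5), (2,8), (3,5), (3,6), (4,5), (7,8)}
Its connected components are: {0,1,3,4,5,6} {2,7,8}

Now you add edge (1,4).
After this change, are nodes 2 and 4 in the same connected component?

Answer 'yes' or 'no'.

Initial components: {0,1,3,4,5,6} {2,7,8}
Adding edge (1,4): both already in same component {0,1,3,4,5,6}. No change.
New components: {0,1,3,4,5,6} {2,7,8}
Are 2 and 4 in the same component? no

Answer: no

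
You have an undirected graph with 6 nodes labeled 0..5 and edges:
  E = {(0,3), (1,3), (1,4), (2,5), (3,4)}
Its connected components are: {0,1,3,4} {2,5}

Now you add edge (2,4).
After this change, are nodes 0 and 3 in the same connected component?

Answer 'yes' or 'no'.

Initial components: {0,1,3,4} {2,5}
Adding edge (2,4): merges {2,5} and {0,1,3,4}.
New components: {0,1,2,3,4,5}
Are 0 and 3 in the same component? yes

Answer: yes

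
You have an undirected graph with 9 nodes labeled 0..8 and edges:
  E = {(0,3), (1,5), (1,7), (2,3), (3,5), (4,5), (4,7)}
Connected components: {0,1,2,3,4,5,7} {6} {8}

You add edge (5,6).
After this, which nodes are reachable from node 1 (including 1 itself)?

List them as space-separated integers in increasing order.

Answer: 0 1 2 3 4 5 6 7

Derivation:
Before: nodes reachable from 1: {0,1,2,3,4,5,7}
Adding (5,6): merges 1's component with another. Reachability grows.
After: nodes reachable from 1: {0,1,2,3,4,5,6,7}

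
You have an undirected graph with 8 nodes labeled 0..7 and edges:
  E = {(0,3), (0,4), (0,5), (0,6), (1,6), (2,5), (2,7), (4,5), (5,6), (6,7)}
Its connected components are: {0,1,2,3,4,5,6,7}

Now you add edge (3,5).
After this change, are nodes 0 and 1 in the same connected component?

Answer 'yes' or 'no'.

Answer: yes

Derivation:
Initial components: {0,1,2,3,4,5,6,7}
Adding edge (3,5): both already in same component {0,1,2,3,4,5,6,7}. No change.
New components: {0,1,2,3,4,5,6,7}
Are 0 and 1 in the same component? yes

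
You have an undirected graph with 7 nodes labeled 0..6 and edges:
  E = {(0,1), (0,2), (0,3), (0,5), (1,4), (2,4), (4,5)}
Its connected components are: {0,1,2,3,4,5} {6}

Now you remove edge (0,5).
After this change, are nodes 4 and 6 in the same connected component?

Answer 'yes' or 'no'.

Answer: no

Derivation:
Initial components: {0,1,2,3,4,5} {6}
Removing edge (0,5): not a bridge — component count unchanged at 2.
New components: {0,1,2,3,4,5} {6}
Are 4 and 6 in the same component? no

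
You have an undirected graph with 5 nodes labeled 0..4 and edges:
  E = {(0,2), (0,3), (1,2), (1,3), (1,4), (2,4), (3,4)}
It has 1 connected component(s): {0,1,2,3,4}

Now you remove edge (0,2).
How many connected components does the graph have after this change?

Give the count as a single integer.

Initial component count: 1
Remove (0,2): not a bridge. Count unchanged: 1.
  After removal, components: {0,1,2,3,4}
New component count: 1

Answer: 1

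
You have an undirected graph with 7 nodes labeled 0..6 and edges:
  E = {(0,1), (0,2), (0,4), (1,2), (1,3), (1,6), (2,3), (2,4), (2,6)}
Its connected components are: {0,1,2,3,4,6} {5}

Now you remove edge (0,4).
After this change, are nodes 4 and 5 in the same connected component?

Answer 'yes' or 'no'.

Initial components: {0,1,2,3,4,6} {5}
Removing edge (0,4): not a bridge — component count unchanged at 2.
New components: {0,1,2,3,4,6} {5}
Are 4 and 5 in the same component? no

Answer: no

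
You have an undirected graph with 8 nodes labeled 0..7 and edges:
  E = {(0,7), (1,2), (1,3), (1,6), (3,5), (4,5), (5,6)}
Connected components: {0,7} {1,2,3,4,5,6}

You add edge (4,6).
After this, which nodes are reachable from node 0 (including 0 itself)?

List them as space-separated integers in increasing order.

Before: nodes reachable from 0: {0,7}
Adding (4,6): both endpoints already in same component. Reachability from 0 unchanged.
After: nodes reachable from 0: {0,7}

Answer: 0 7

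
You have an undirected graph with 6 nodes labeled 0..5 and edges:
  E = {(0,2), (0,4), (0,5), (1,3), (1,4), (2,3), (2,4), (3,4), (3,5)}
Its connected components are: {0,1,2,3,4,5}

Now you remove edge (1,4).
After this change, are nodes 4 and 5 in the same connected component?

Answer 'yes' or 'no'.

Answer: yes

Derivation:
Initial components: {0,1,2,3,4,5}
Removing edge (1,4): not a bridge — component count unchanged at 1.
New components: {0,1,2,3,4,5}
Are 4 and 5 in the same component? yes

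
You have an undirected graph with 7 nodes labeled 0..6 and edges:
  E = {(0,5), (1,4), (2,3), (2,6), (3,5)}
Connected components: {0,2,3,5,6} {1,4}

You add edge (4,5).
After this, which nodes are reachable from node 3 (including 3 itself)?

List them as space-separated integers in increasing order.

Answer: 0 1 2 3 4 5 6

Derivation:
Before: nodes reachable from 3: {0,2,3,5,6}
Adding (4,5): merges 3's component with another. Reachability grows.
After: nodes reachable from 3: {0,1,2,3,4,5,6}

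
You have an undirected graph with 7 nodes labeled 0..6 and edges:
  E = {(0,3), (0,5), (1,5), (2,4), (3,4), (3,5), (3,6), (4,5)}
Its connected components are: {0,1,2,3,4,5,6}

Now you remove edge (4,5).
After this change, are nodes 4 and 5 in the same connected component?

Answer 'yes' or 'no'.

Initial components: {0,1,2,3,4,5,6}
Removing edge (4,5): not a bridge — component count unchanged at 1.
New components: {0,1,2,3,4,5,6}
Are 4 and 5 in the same component? yes

Answer: yes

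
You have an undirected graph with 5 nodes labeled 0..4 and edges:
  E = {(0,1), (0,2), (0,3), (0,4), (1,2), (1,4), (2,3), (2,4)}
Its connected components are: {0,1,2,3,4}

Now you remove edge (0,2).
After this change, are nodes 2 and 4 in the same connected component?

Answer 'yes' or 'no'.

Initial components: {0,1,2,3,4}
Removing edge (0,2): not a bridge — component count unchanged at 1.
New components: {0,1,2,3,4}
Are 2 and 4 in the same component? yes

Answer: yes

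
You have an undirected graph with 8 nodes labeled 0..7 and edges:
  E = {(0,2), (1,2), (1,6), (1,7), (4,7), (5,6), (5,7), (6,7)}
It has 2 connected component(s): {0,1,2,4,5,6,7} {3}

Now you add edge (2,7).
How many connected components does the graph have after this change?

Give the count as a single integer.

Initial component count: 2
Add (2,7): endpoints already in same component. Count unchanged: 2.
New component count: 2

Answer: 2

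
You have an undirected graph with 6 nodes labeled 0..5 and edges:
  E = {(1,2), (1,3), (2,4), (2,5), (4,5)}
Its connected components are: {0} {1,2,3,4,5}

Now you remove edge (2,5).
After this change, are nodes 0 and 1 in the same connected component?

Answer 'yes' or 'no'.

Initial components: {0} {1,2,3,4,5}
Removing edge (2,5): not a bridge — component count unchanged at 2.
New components: {0} {1,2,3,4,5}
Are 0 and 1 in the same component? no

Answer: no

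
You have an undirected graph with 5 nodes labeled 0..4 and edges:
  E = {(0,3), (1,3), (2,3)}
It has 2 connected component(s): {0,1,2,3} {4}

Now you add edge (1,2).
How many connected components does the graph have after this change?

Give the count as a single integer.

Answer: 2

Derivation:
Initial component count: 2
Add (1,2): endpoints already in same component. Count unchanged: 2.
New component count: 2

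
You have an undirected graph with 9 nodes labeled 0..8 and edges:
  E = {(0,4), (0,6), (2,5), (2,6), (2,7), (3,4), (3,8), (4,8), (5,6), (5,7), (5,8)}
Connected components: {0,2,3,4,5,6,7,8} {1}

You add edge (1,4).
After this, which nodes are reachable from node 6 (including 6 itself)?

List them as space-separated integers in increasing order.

Before: nodes reachable from 6: {0,2,3,4,5,6,7,8}
Adding (1,4): merges 6's component with another. Reachability grows.
After: nodes reachable from 6: {0,1,2,3,4,5,6,7,8}

Answer: 0 1 2 3 4 5 6 7 8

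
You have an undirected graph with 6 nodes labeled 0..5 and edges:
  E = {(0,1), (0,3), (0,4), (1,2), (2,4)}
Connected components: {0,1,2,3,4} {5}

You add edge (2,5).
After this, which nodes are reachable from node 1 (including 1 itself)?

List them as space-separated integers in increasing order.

Answer: 0 1 2 3 4 5

Derivation:
Before: nodes reachable from 1: {0,1,2,3,4}
Adding (2,5): merges 1's component with another. Reachability grows.
After: nodes reachable from 1: {0,1,2,3,4,5}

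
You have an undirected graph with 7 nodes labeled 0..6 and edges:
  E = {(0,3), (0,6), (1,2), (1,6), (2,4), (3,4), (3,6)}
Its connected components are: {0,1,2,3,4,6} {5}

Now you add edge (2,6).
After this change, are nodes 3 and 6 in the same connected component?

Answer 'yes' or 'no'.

Answer: yes

Derivation:
Initial components: {0,1,2,3,4,6} {5}
Adding edge (2,6): both already in same component {0,1,2,3,4,6}. No change.
New components: {0,1,2,3,4,6} {5}
Are 3 and 6 in the same component? yes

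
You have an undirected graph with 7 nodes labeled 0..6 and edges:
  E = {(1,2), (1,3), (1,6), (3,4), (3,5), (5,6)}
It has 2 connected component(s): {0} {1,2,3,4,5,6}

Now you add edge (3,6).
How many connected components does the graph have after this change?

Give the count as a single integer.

Initial component count: 2
Add (3,6): endpoints already in same component. Count unchanged: 2.
New component count: 2

Answer: 2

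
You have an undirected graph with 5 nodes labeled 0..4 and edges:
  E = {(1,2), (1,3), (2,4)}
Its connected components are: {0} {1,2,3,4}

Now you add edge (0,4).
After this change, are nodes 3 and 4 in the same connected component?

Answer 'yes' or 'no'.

Initial components: {0} {1,2,3,4}
Adding edge (0,4): merges {0} and {1,2,3,4}.
New components: {0,1,2,3,4}
Are 3 and 4 in the same component? yes

Answer: yes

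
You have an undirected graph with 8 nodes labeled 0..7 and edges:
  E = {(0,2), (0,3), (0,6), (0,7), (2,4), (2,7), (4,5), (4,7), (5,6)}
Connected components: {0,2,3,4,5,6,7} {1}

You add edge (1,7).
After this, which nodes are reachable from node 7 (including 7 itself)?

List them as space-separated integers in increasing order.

Before: nodes reachable from 7: {0,2,3,4,5,6,7}
Adding (1,7): merges 7's component with another. Reachability grows.
After: nodes reachable from 7: {0,1,2,3,4,5,6,7}

Answer: 0 1 2 3 4 5 6 7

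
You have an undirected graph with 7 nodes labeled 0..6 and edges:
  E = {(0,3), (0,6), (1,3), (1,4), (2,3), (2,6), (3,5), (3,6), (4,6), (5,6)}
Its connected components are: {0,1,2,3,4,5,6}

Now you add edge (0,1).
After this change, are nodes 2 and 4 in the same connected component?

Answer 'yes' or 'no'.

Answer: yes

Derivation:
Initial components: {0,1,2,3,4,5,6}
Adding edge (0,1): both already in same component {0,1,2,3,4,5,6}. No change.
New components: {0,1,2,3,4,5,6}
Are 2 and 4 in the same component? yes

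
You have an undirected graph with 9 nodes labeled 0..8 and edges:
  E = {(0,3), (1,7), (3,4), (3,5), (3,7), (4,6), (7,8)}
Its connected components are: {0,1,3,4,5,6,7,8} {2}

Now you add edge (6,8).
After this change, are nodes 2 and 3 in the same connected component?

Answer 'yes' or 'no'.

Answer: no

Derivation:
Initial components: {0,1,3,4,5,6,7,8} {2}
Adding edge (6,8): both already in same component {0,1,3,4,5,6,7,8}. No change.
New components: {0,1,3,4,5,6,7,8} {2}
Are 2 and 3 in the same component? no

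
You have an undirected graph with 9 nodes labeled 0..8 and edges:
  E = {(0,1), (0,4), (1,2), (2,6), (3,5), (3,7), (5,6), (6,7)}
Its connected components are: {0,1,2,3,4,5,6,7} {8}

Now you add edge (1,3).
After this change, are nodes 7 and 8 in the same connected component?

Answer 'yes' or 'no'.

Initial components: {0,1,2,3,4,5,6,7} {8}
Adding edge (1,3): both already in same component {0,1,2,3,4,5,6,7}. No change.
New components: {0,1,2,3,4,5,6,7} {8}
Are 7 and 8 in the same component? no

Answer: no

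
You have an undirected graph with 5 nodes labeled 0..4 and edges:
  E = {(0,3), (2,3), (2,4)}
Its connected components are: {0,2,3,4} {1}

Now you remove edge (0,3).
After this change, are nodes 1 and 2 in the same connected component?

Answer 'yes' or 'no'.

Answer: no

Derivation:
Initial components: {0,2,3,4} {1}
Removing edge (0,3): it was a bridge — component count 2 -> 3.
New components: {0} {1} {2,3,4}
Are 1 and 2 in the same component? no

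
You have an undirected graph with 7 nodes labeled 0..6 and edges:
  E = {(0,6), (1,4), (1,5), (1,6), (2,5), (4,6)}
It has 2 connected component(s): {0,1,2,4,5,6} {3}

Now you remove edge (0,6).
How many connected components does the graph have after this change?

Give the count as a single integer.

Answer: 3

Derivation:
Initial component count: 2
Remove (0,6): it was a bridge. Count increases: 2 -> 3.
  After removal, components: {0} {1,2,4,5,6} {3}
New component count: 3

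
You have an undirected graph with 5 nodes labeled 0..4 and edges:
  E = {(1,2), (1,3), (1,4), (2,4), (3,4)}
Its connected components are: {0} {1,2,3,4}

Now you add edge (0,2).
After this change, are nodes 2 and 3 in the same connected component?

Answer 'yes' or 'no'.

Answer: yes

Derivation:
Initial components: {0} {1,2,3,4}
Adding edge (0,2): merges {0} and {1,2,3,4}.
New components: {0,1,2,3,4}
Are 2 and 3 in the same component? yes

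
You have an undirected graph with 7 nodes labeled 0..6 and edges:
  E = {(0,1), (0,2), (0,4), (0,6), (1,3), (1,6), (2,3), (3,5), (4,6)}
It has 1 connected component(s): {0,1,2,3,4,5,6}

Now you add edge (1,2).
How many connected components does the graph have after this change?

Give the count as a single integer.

Initial component count: 1
Add (1,2): endpoints already in same component. Count unchanged: 1.
New component count: 1

Answer: 1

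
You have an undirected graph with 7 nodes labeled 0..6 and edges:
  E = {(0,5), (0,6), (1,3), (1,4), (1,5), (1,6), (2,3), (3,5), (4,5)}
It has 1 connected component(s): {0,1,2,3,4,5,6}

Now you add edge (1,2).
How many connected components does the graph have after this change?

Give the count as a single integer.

Initial component count: 1
Add (1,2): endpoints already in same component. Count unchanged: 1.
New component count: 1

Answer: 1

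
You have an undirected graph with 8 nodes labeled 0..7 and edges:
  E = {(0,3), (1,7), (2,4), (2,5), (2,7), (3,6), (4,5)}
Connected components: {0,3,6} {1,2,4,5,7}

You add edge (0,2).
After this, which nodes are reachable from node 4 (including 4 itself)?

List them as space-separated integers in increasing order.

Before: nodes reachable from 4: {1,2,4,5,7}
Adding (0,2): merges 4's component with another. Reachability grows.
After: nodes reachable from 4: {0,1,2,3,4,5,6,7}

Answer: 0 1 2 3 4 5 6 7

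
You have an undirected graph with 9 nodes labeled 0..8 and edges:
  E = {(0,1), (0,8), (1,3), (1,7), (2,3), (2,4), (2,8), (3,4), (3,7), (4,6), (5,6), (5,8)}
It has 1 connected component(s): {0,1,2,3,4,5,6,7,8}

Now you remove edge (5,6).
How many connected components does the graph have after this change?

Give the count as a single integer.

Answer: 1

Derivation:
Initial component count: 1
Remove (5,6): not a bridge. Count unchanged: 1.
  After removal, components: {0,1,2,3,4,5,6,7,8}
New component count: 1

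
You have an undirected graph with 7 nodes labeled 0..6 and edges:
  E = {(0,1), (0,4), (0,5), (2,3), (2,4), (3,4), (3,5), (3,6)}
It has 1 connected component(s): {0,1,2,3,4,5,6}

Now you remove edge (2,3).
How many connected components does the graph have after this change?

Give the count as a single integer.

Answer: 1

Derivation:
Initial component count: 1
Remove (2,3): not a bridge. Count unchanged: 1.
  After removal, components: {0,1,2,3,4,5,6}
New component count: 1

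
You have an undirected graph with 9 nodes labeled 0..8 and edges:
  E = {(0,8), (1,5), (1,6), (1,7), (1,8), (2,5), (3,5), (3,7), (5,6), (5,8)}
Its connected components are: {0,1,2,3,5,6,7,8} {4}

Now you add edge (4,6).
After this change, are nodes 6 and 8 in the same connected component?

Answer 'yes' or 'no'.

Answer: yes

Derivation:
Initial components: {0,1,2,3,5,6,7,8} {4}
Adding edge (4,6): merges {4} and {0,1,2,3,5,6,7,8}.
New components: {0,1,2,3,4,5,6,7,8}
Are 6 and 8 in the same component? yes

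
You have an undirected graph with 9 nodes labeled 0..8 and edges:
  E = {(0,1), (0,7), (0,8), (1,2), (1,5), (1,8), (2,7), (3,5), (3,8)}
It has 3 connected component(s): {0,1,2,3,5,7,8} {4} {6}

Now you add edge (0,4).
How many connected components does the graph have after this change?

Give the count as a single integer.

Initial component count: 3
Add (0,4): merges two components. Count decreases: 3 -> 2.
New component count: 2

Answer: 2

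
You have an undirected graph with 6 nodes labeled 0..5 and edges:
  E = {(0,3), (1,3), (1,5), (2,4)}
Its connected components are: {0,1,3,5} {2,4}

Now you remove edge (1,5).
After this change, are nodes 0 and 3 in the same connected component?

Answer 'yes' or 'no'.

Answer: yes

Derivation:
Initial components: {0,1,3,5} {2,4}
Removing edge (1,5): it was a bridge — component count 2 -> 3.
New components: {0,1,3} {2,4} {5}
Are 0 and 3 in the same component? yes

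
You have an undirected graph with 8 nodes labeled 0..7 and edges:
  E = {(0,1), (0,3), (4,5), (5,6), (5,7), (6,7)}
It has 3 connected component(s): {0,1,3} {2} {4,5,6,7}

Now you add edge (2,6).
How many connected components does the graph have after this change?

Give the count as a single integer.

Answer: 2

Derivation:
Initial component count: 3
Add (2,6): merges two components. Count decreases: 3 -> 2.
New component count: 2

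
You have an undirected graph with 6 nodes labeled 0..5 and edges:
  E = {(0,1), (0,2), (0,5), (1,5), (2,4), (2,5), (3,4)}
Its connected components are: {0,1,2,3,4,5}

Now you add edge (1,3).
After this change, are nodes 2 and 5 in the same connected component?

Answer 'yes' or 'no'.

Answer: yes

Derivation:
Initial components: {0,1,2,3,4,5}
Adding edge (1,3): both already in same component {0,1,2,3,4,5}. No change.
New components: {0,1,2,3,4,5}
Are 2 and 5 in the same component? yes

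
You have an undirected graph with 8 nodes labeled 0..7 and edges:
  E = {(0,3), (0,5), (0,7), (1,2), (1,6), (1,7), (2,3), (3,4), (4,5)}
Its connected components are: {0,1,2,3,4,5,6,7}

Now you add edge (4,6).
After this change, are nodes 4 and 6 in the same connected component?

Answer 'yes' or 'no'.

Answer: yes

Derivation:
Initial components: {0,1,2,3,4,5,6,7}
Adding edge (4,6): both already in same component {0,1,2,3,4,5,6,7}. No change.
New components: {0,1,2,3,4,5,6,7}
Are 4 and 6 in the same component? yes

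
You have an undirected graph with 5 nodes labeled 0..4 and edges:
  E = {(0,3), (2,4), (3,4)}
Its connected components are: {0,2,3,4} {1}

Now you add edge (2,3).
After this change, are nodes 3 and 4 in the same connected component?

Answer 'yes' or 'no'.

Answer: yes

Derivation:
Initial components: {0,2,3,4} {1}
Adding edge (2,3): both already in same component {0,2,3,4}. No change.
New components: {0,2,3,4} {1}
Are 3 and 4 in the same component? yes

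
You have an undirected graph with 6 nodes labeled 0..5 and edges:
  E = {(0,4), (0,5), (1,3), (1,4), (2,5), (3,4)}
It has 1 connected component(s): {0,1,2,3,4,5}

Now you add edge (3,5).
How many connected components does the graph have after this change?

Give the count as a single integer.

Initial component count: 1
Add (3,5): endpoints already in same component. Count unchanged: 1.
New component count: 1

Answer: 1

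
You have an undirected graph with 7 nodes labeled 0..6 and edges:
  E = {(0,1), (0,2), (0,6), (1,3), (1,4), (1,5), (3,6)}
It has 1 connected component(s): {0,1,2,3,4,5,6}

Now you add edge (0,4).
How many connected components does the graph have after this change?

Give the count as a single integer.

Initial component count: 1
Add (0,4): endpoints already in same component. Count unchanged: 1.
New component count: 1

Answer: 1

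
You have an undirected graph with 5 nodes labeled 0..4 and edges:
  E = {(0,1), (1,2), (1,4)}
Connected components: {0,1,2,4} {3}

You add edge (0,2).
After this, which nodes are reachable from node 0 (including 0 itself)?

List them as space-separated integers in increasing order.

Before: nodes reachable from 0: {0,1,2,4}
Adding (0,2): both endpoints already in same component. Reachability from 0 unchanged.
After: nodes reachable from 0: {0,1,2,4}

Answer: 0 1 2 4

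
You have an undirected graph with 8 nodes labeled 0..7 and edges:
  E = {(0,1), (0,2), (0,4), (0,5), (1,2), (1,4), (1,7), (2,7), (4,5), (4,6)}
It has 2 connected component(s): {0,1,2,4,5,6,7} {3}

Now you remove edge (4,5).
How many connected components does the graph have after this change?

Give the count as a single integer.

Initial component count: 2
Remove (4,5): not a bridge. Count unchanged: 2.
  After removal, components: {0,1,2,4,5,6,7} {3}
New component count: 2

Answer: 2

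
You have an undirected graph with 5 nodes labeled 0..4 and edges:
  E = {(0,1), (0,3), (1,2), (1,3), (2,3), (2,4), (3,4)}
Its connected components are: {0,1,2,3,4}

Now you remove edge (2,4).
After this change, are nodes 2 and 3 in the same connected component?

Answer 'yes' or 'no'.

Answer: yes

Derivation:
Initial components: {0,1,2,3,4}
Removing edge (2,4): not a bridge — component count unchanged at 1.
New components: {0,1,2,3,4}
Are 2 and 3 in the same component? yes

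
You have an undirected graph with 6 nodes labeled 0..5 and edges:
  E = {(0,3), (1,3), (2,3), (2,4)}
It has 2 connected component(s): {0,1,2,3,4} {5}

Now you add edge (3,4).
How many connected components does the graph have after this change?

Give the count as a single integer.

Initial component count: 2
Add (3,4): endpoints already in same component. Count unchanged: 2.
New component count: 2

Answer: 2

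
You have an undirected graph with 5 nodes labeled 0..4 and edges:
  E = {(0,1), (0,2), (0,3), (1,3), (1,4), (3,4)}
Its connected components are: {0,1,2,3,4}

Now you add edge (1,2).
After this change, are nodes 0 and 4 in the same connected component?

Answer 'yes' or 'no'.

Answer: yes

Derivation:
Initial components: {0,1,2,3,4}
Adding edge (1,2): both already in same component {0,1,2,3,4}. No change.
New components: {0,1,2,3,4}
Are 0 and 4 in the same component? yes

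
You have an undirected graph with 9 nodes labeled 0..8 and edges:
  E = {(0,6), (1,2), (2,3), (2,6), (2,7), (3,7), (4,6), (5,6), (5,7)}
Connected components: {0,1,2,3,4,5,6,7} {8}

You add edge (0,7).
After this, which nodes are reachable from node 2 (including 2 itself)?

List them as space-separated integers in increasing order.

Answer: 0 1 2 3 4 5 6 7

Derivation:
Before: nodes reachable from 2: {0,1,2,3,4,5,6,7}
Adding (0,7): both endpoints already in same component. Reachability from 2 unchanged.
After: nodes reachable from 2: {0,1,2,3,4,5,6,7}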